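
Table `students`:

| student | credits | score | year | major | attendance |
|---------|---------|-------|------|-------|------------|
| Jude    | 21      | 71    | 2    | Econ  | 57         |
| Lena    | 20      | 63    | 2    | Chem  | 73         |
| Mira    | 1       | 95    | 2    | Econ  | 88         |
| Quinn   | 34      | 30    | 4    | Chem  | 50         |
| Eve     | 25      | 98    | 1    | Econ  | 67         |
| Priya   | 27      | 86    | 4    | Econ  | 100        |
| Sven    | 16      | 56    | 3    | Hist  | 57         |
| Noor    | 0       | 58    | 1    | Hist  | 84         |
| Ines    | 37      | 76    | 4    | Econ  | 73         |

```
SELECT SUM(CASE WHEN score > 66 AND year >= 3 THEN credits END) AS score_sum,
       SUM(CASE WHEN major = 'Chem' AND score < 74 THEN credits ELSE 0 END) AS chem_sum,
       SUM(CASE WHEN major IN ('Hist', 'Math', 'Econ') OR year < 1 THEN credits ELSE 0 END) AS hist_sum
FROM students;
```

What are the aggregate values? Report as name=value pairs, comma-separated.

score_sum=64, chem_sum=54, hist_sum=127

[score_sum: score > 66 AND year >= 3]
student=Jude: ✗
student=Lena: ✗
student=Mira: ✗
student=Quinn: ✗
student=Eve: ✗
student=Priya: ✓ → 27
student=Sven: ✗
student=Noor: ✗
student=Ines: ✓ → 37
score_sum = 27 + 37 = 64
—
[chem_sum: major = 'Chem' AND score < 74]
student=Jude: ✗
student=Lena: ✓ → 20
student=Mira: ✗
student=Quinn: ✓ → 34
student=Eve: ✗
student=Priya: ✗
student=Sven: ✗
student=Noor: ✗
student=Ines: ✗
chem_sum = 20 + 34 = 54
—
[hist_sum: major IN ('Hist', 'Math', 'Econ') OR year < 1]
student=Jude: ✓ → 21
student=Lena: ✗
student=Mira: ✓ → 1
student=Quinn: ✗
student=Eve: ✓ → 25
student=Priya: ✓ → 27
student=Sven: ✓ → 16
student=Noor: ✓ → 0
student=Ines: ✓ → 37
hist_sum = 21 + 1 + 25 + 27 + 16 + 37 = 127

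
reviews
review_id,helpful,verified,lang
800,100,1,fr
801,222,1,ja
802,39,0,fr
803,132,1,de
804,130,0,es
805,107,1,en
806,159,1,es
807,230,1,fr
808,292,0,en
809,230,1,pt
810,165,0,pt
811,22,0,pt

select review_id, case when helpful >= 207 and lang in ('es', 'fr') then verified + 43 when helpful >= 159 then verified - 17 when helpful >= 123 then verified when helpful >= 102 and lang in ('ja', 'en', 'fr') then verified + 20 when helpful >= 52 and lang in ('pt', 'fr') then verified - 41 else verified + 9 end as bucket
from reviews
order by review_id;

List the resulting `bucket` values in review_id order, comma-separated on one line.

review_id=800: helpful >= 52 and lang in ('pt', 'fr') → -40
review_id=801: helpful >= 159 → -16
review_id=802: ELSE → 9
review_id=803: helpful >= 123 → 1
review_id=804: helpful >= 123 → 0
review_id=805: helpful >= 102 and lang in ('ja', 'en', 'fr') → 21
review_id=806: helpful >= 159 → -16
review_id=807: helpful >= 207 and lang in ('es', 'fr') → 44
review_id=808: helpful >= 159 → -17
review_id=809: helpful >= 159 → -16
review_id=810: helpful >= 159 → -17
review_id=811: ELSE → 9

-40, -16, 9, 1, 0, 21, -16, 44, -17, -16, -17, 9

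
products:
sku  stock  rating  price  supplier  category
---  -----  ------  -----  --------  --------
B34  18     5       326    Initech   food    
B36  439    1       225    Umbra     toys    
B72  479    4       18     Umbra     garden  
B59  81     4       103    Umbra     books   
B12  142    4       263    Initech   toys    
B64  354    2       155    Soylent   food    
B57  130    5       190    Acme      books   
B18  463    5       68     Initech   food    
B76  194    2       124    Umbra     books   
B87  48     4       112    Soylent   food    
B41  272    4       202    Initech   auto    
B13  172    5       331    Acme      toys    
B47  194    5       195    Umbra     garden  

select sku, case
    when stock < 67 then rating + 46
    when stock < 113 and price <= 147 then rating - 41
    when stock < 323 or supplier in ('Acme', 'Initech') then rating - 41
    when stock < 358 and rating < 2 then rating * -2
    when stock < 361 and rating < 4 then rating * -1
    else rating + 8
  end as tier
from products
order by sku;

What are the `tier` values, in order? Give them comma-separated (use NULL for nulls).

sku=B12: stock < 323 or supplier in ('Acme', 'Initech') → -37
sku=B13: stock < 323 or supplier in ('Acme', 'Initech') → -36
sku=B18: stock < 323 or supplier in ('Acme', 'Initech') → -36
sku=B34: stock < 67 → 51
sku=B36: ELSE → 9
sku=B41: stock < 323 or supplier in ('Acme', 'Initech') → -37
sku=B47: stock < 323 or supplier in ('Acme', 'Initech') → -36
sku=B57: stock < 323 or supplier in ('Acme', 'Initech') → -36
sku=B59: stock < 113 and price <= 147 → -37
sku=B64: stock < 361 and rating < 4 → -2
sku=B72: ELSE → 12
sku=B76: stock < 323 or supplier in ('Acme', 'Initech') → -39
sku=B87: stock < 67 → 50

-37, -36, -36, 51, 9, -37, -36, -36, -37, -2, 12, -39, 50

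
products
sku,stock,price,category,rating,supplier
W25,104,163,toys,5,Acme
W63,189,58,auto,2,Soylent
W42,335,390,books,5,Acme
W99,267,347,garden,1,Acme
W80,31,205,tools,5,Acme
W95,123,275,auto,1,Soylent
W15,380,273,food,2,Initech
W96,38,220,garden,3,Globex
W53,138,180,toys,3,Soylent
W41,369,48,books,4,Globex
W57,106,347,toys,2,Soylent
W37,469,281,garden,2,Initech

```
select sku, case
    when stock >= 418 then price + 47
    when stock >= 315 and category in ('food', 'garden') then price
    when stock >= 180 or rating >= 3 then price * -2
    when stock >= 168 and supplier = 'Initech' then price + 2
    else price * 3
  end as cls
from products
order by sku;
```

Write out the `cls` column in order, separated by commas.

sku=W15: stock >= 315 and category in ('food', 'garden') → 273
sku=W25: stock >= 180 or rating >= 3 → -326
sku=W37: stock >= 418 → 328
sku=W41: stock >= 180 or rating >= 3 → -96
sku=W42: stock >= 180 or rating >= 3 → -780
sku=W53: stock >= 180 or rating >= 3 → -360
sku=W57: ELSE → 1041
sku=W63: stock >= 180 or rating >= 3 → -116
sku=W80: stock >= 180 or rating >= 3 → -410
sku=W95: ELSE → 825
sku=W96: stock >= 180 or rating >= 3 → -440
sku=W99: stock >= 180 or rating >= 3 → -694

273, -326, 328, -96, -780, -360, 1041, -116, -410, 825, -440, -694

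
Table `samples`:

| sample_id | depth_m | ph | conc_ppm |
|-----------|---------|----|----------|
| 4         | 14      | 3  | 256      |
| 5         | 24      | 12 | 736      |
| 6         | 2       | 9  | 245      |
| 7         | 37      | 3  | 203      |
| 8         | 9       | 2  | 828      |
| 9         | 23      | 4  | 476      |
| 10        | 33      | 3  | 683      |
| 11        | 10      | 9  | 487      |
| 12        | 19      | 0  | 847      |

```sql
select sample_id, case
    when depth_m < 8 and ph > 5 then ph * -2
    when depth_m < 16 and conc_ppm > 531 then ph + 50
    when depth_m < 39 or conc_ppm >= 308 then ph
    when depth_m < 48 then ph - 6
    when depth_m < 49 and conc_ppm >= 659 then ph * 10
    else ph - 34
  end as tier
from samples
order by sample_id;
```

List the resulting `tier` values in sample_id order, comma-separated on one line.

sample_id=4: depth_m < 39 or conc_ppm >= 308 → 3
sample_id=5: depth_m < 39 or conc_ppm >= 308 → 12
sample_id=6: depth_m < 8 and ph > 5 → -18
sample_id=7: depth_m < 39 or conc_ppm >= 308 → 3
sample_id=8: depth_m < 16 and conc_ppm > 531 → 52
sample_id=9: depth_m < 39 or conc_ppm >= 308 → 4
sample_id=10: depth_m < 39 or conc_ppm >= 308 → 3
sample_id=11: depth_m < 39 or conc_ppm >= 308 → 9
sample_id=12: depth_m < 39 or conc_ppm >= 308 → 0

3, 12, -18, 3, 52, 4, 3, 9, 0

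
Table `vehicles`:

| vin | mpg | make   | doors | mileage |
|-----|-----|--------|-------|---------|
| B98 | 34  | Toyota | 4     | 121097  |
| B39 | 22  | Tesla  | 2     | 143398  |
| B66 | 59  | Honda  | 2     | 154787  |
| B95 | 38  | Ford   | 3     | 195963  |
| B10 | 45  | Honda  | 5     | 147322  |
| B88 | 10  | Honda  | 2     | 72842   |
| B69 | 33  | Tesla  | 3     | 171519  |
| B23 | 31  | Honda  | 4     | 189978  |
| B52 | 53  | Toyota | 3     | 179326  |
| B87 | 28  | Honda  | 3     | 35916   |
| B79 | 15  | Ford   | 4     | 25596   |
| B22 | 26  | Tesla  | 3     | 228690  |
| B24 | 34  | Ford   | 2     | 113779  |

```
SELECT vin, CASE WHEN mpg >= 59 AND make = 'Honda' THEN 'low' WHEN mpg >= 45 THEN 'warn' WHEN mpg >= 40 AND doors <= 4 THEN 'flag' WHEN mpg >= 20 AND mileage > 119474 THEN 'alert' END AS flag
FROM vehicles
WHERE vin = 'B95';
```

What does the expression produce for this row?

vin = B95: mpg=38, make=Ford, doors=3, mileage=195963.
mpg >= 59 AND make = 'Honda' → false
mpg >= 45 → false
mpg >= 40 AND doors <= 4 → false
mpg >= 20 AND mileage > 119474 → true → alert

alert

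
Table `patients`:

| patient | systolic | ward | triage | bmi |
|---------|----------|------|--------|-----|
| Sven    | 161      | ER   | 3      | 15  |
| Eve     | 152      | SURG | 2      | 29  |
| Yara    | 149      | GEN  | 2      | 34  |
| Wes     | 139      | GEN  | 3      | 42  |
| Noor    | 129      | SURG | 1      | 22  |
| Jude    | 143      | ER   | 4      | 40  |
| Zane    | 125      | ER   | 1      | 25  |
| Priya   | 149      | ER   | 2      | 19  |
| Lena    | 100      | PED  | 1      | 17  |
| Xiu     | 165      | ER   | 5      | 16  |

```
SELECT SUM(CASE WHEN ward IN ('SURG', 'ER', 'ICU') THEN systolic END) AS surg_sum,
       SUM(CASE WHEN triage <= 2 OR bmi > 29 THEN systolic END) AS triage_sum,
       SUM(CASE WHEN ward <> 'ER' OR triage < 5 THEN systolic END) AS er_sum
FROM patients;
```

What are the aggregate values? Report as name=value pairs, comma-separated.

[surg_sum: ward IN ('SURG', 'ER', 'ICU')]
patient=Sven: ✓ → 161
patient=Eve: ✓ → 152
patient=Yara: ✗
patient=Wes: ✗
patient=Noor: ✓ → 129
patient=Jude: ✓ → 143
patient=Zane: ✓ → 125
patient=Priya: ✓ → 149
patient=Lena: ✗
patient=Xiu: ✓ → 165
surg_sum = 161 + 152 + 129 + 143 + 125 + 149 + 165 = 1024
—
[triage_sum: triage <= 2 OR bmi > 29]
patient=Sven: ✗
patient=Eve: ✓ → 152
patient=Yara: ✓ → 149
patient=Wes: ✓ → 139
patient=Noor: ✓ → 129
patient=Jude: ✓ → 143
patient=Zane: ✓ → 125
patient=Priya: ✓ → 149
patient=Lena: ✓ → 100
patient=Xiu: ✗
triage_sum = 152 + 149 + 139 + 129 + 143 + 125 + 149 + 100 = 1086
—
[er_sum: ward <> 'ER' OR triage < 5]
patient=Sven: ✓ → 161
patient=Eve: ✓ → 152
patient=Yara: ✓ → 149
patient=Wes: ✓ → 139
patient=Noor: ✓ → 129
patient=Jude: ✓ → 143
patient=Zane: ✓ → 125
patient=Priya: ✓ → 149
patient=Lena: ✓ → 100
patient=Xiu: ✗
er_sum = 161 + 152 + 149 + 139 + 129 + 143 + 125 + 149 + 100 = 1247

surg_sum=1024, triage_sum=1086, er_sum=1247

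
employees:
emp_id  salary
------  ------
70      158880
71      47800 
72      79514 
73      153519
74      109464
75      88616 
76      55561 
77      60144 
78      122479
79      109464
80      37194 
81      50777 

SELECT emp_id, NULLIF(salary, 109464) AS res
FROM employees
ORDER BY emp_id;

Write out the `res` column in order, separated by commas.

emp_id=70: salary=158880 vs 109464: differ → 158880
emp_id=71: salary=47800 vs 109464: differ → 47800
emp_id=72: salary=79514 vs 109464: differ → 79514
emp_id=73: salary=153519 vs 109464: differ → 153519
emp_id=74: salary=109464 vs 109464: equal → NULL
emp_id=75: salary=88616 vs 109464: differ → 88616
emp_id=76: salary=55561 vs 109464: differ → 55561
emp_id=77: salary=60144 vs 109464: differ → 60144
emp_id=78: salary=122479 vs 109464: differ → 122479
emp_id=79: salary=109464 vs 109464: equal → NULL
emp_id=80: salary=37194 vs 109464: differ → 37194
emp_id=81: salary=50777 vs 109464: differ → 50777

158880, 47800, 79514, 153519, NULL, 88616, 55561, 60144, 122479, NULL, 37194, 50777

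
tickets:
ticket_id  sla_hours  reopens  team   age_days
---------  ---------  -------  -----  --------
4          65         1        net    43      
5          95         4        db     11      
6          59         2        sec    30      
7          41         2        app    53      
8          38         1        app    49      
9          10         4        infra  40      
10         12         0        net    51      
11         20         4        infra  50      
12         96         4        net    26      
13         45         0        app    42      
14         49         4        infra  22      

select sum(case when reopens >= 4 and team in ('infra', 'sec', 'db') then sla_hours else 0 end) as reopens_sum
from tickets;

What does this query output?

ticket_id=4: ✗
ticket_id=5: ✓ → 95
ticket_id=6: ✗
ticket_id=7: ✗
ticket_id=8: ✗
ticket_id=9: ✓ → 10
ticket_id=10: ✗
ticket_id=11: ✓ → 20
ticket_id=12: ✗
ticket_id=13: ✗
ticket_id=14: ✓ → 49
reopens_sum = 95 + 10 + 20 + 49 = 174

174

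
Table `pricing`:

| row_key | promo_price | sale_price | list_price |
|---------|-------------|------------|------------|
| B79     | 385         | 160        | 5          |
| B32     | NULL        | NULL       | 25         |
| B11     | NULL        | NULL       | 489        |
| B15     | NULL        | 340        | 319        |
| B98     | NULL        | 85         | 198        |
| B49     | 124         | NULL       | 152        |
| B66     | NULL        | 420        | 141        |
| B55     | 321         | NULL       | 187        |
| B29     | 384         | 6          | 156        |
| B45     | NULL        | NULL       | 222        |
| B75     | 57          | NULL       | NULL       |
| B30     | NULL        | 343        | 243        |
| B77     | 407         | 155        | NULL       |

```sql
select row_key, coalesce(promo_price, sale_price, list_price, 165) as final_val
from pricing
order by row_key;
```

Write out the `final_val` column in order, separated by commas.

489, 340, 384, 343, 25, 222, 124, 321, 420, 57, 407, 385, 85

row_key=B11: promo_price=NULL, sale_price=NULL, list_price=489 → 489
row_key=B15: promo_price=NULL, sale_price=340 → 340
row_key=B29: promo_price=384 → 384
row_key=B30: promo_price=NULL, sale_price=343 → 343
row_key=B32: promo_price=NULL, sale_price=NULL, list_price=25 → 25
row_key=B45: promo_price=NULL, sale_price=NULL, list_price=222 → 222
row_key=B49: promo_price=124 → 124
row_key=B55: promo_price=321 → 321
row_key=B66: promo_price=NULL, sale_price=420 → 420
row_key=B75: promo_price=57 → 57
row_key=B77: promo_price=407 → 407
row_key=B79: promo_price=385 → 385
row_key=B98: promo_price=NULL, sale_price=85 → 85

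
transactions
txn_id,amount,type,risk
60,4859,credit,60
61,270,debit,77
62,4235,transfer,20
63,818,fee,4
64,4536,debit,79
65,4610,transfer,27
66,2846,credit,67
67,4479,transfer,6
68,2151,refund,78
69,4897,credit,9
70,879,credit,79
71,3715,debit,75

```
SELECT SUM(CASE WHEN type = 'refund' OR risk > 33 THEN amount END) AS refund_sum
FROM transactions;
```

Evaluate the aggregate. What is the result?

19256

txn_id=60: ✓ → 4859
txn_id=61: ✓ → 270
txn_id=62: ✗
txn_id=63: ✗
txn_id=64: ✓ → 4536
txn_id=65: ✗
txn_id=66: ✓ → 2846
txn_id=67: ✗
txn_id=68: ✓ → 2151
txn_id=69: ✗
txn_id=70: ✓ → 879
txn_id=71: ✓ → 3715
refund_sum = 4859 + 270 + 4536 + 2846 + 2151 + 879 + 3715 = 19256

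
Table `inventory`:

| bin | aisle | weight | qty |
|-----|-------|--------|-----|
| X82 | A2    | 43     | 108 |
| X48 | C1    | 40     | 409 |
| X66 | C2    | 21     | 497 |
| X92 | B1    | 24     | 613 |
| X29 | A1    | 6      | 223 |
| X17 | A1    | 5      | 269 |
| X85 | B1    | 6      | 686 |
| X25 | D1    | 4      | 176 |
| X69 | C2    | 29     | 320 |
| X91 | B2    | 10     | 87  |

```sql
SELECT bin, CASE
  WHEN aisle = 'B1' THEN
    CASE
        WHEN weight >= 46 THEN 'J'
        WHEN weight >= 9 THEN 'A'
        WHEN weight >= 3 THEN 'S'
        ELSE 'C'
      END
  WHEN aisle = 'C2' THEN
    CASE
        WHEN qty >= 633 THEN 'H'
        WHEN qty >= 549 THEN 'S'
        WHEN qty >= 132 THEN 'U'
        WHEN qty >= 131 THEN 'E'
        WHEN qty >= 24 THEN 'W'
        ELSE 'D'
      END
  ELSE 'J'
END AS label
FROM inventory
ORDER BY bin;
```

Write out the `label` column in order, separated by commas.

J, J, J, J, U, U, J, S, J, A

bin=X17: aisle='A1' → outer ELSE → J
bin=X25: aisle='D1' → outer ELSE → J
bin=X29: aisle='A1' → outer ELSE → J
bin=X48: aisle='C1' → outer ELSE → J
bin=X66: aisle='C2' → inner[qty >= 132] → U
bin=X69: aisle='C2' → inner[qty >= 132] → U
bin=X82: aisle='A2' → outer ELSE → J
bin=X85: aisle='B1' → inner[weight >= 3] → S
bin=X91: aisle='B2' → outer ELSE → J
bin=X92: aisle='B1' → inner[weight >= 9] → A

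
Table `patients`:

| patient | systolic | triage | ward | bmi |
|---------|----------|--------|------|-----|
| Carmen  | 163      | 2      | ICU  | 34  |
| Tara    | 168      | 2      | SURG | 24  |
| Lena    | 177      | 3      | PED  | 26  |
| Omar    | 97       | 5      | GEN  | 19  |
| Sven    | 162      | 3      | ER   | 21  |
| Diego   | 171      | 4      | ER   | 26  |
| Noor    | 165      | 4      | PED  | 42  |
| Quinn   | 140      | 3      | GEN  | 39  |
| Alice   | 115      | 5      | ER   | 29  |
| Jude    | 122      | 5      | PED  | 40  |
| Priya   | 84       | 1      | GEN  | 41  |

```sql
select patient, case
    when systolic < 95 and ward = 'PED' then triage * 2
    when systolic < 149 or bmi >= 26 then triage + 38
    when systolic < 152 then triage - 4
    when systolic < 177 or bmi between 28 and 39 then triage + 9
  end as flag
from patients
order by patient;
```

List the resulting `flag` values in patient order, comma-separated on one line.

43, 40, 42, 43, 41, 42, 43, 39, 41, 12, 11

patient=Alice: systolic < 149 or bmi >= 26 → 43
patient=Carmen: systolic < 149 or bmi >= 26 → 40
patient=Diego: systolic < 149 or bmi >= 26 → 42
patient=Jude: systolic < 149 or bmi >= 26 → 43
patient=Lena: systolic < 149 or bmi >= 26 → 41
patient=Noor: systolic < 149 or bmi >= 26 → 42
patient=Omar: systolic < 149 or bmi >= 26 → 43
patient=Priya: systolic < 149 or bmi >= 26 → 39
patient=Quinn: systolic < 149 or bmi >= 26 → 41
patient=Sven: systolic < 177 or bmi between 28 and 39 → 12
patient=Tara: systolic < 177 or bmi between 28 and 39 → 11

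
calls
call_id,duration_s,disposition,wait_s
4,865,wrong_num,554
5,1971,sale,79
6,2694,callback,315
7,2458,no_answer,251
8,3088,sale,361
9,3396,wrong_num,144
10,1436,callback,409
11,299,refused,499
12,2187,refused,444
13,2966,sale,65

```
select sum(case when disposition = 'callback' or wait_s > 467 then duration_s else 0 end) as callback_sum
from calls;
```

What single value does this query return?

5294

call_id=4: ✓ → 865
call_id=5: ✗
call_id=6: ✓ → 2694
call_id=7: ✗
call_id=8: ✗
call_id=9: ✗
call_id=10: ✓ → 1436
call_id=11: ✓ → 299
call_id=12: ✗
call_id=13: ✗
callback_sum = 865 + 2694 + 1436 + 299 = 5294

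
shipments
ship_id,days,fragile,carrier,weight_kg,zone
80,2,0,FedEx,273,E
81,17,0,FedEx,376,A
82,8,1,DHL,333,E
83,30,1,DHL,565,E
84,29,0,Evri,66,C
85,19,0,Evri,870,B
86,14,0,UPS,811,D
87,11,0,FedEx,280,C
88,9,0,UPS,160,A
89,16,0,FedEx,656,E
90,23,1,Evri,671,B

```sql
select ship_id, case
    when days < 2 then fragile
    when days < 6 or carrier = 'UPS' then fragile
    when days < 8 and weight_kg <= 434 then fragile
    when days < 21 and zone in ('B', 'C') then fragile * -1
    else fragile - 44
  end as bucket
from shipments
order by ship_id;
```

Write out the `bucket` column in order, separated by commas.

0, -44, -43, -43, -44, 0, 0, 0, 0, -44, -43

ship_id=80: days < 6 or carrier = 'UPS' → 0
ship_id=81: ELSE → -44
ship_id=82: ELSE → -43
ship_id=83: ELSE → -43
ship_id=84: ELSE → -44
ship_id=85: days < 21 and zone in ('B', 'C') → 0
ship_id=86: days < 6 or carrier = 'UPS' → 0
ship_id=87: days < 21 and zone in ('B', 'C') → 0
ship_id=88: days < 6 or carrier = 'UPS' → 0
ship_id=89: ELSE → -44
ship_id=90: ELSE → -43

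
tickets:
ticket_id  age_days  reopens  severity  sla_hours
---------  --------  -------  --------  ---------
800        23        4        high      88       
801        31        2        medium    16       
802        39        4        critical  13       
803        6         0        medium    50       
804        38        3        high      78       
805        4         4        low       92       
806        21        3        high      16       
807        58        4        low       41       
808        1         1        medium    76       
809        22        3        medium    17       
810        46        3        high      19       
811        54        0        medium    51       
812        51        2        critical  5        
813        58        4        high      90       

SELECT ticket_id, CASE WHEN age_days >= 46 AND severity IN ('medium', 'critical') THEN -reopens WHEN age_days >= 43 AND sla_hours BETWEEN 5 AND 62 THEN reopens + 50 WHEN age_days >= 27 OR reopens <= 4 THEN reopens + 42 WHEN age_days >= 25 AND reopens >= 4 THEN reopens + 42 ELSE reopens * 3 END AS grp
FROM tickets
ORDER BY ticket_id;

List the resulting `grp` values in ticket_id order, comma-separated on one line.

ticket_id=800: age_days >= 27 OR reopens <= 4 → 46
ticket_id=801: age_days >= 27 OR reopens <= 4 → 44
ticket_id=802: age_days >= 27 OR reopens <= 4 → 46
ticket_id=803: age_days >= 27 OR reopens <= 4 → 42
ticket_id=804: age_days >= 27 OR reopens <= 4 → 45
ticket_id=805: age_days >= 27 OR reopens <= 4 → 46
ticket_id=806: age_days >= 27 OR reopens <= 4 → 45
ticket_id=807: age_days >= 43 AND sla_hours BETWEEN 5 AND 62 → 54
ticket_id=808: age_days >= 27 OR reopens <= 4 → 43
ticket_id=809: age_days >= 27 OR reopens <= 4 → 45
ticket_id=810: age_days >= 43 AND sla_hours BETWEEN 5 AND 62 → 53
ticket_id=811: age_days >= 46 AND severity IN ('medium', 'critical') → 0
ticket_id=812: age_days >= 46 AND severity IN ('medium', 'critical') → -2
ticket_id=813: age_days >= 27 OR reopens <= 4 → 46

46, 44, 46, 42, 45, 46, 45, 54, 43, 45, 53, 0, -2, 46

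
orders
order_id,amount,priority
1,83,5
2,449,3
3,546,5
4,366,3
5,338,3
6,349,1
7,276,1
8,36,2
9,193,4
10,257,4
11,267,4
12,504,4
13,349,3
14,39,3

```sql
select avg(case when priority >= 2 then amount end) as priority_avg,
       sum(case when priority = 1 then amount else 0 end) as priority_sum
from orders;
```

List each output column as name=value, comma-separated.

priority_avg=285.5833333333, priority_sum=625

[priority_avg: priority >= 2]
order_id=1: ✓ → 83
order_id=2: ✓ → 449
order_id=3: ✓ → 546
order_id=4: ✓ → 366
order_id=5: ✓ → 338
order_id=6: ✗
order_id=7: ✗
order_id=8: ✓ → 36
order_id=9: ✓ → 193
order_id=10: ✓ → 257
order_id=11: ✓ → 267
order_id=12: ✓ → 504
order_id=13: ✓ → 349
order_id=14: ✓ → 39
priority_avg = (83 + 449 + 546 + 366 + 338 + 36 + 193 + 257 + 267 + 504 + 349 + 39) / 12 = 285.5833333333
—
[priority_sum: priority = 1]
order_id=1: ✗
order_id=2: ✗
order_id=3: ✗
order_id=4: ✗
order_id=5: ✗
order_id=6: ✓ → 349
order_id=7: ✓ → 276
order_id=8: ✗
order_id=9: ✗
order_id=10: ✗
order_id=11: ✗
order_id=12: ✗
order_id=13: ✗
order_id=14: ✗
priority_sum = 349 + 276 = 625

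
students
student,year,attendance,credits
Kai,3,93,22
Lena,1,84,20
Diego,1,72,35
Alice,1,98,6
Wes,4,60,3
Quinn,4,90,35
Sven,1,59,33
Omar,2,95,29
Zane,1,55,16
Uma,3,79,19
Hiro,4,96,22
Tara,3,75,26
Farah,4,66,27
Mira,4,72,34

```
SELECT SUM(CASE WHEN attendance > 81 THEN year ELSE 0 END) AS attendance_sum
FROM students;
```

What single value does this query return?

15

student=Kai: ✓ → 3
student=Lena: ✓ → 1
student=Diego: ✗
student=Alice: ✓ → 1
student=Wes: ✗
student=Quinn: ✓ → 4
student=Sven: ✗
student=Omar: ✓ → 2
student=Zane: ✗
student=Uma: ✗
student=Hiro: ✓ → 4
student=Tara: ✗
student=Farah: ✗
student=Mira: ✗
attendance_sum = 3 + 1 + 1 + 4 + 2 + 4 = 15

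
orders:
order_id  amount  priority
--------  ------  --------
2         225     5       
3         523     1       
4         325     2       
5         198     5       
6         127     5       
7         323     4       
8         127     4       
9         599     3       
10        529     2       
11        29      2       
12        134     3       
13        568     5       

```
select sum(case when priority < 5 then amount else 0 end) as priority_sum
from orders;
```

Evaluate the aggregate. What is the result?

order_id=2: ✗
order_id=3: ✓ → 523
order_id=4: ✓ → 325
order_id=5: ✗
order_id=6: ✗
order_id=7: ✓ → 323
order_id=8: ✓ → 127
order_id=9: ✓ → 599
order_id=10: ✓ → 529
order_id=11: ✓ → 29
order_id=12: ✓ → 134
order_id=13: ✗
priority_sum = 523 + 325 + 323 + 127 + 599 + 529 + 29 + 134 = 2589

2589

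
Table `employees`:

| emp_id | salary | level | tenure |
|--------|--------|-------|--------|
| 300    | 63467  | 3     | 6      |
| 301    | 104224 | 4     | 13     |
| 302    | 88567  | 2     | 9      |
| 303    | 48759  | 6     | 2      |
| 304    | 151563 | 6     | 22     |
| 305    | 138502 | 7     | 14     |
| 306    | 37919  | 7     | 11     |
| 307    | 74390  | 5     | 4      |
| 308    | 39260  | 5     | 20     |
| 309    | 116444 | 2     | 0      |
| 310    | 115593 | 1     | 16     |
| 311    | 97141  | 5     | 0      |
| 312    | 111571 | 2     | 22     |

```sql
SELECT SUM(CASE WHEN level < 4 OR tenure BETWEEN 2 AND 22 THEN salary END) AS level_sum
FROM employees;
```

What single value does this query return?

emp_id=300: ✓ → 63467
emp_id=301: ✓ → 104224
emp_id=302: ✓ → 88567
emp_id=303: ✓ → 48759
emp_id=304: ✓ → 151563
emp_id=305: ✓ → 138502
emp_id=306: ✓ → 37919
emp_id=307: ✓ → 74390
emp_id=308: ✓ → 39260
emp_id=309: ✓ → 116444
emp_id=310: ✓ → 115593
emp_id=311: ✗
emp_id=312: ✓ → 111571
level_sum = 63467 + 104224 + 88567 + 48759 + 151563 + 138502 + 37919 + 74390 + 39260 + 116444 + 115593 + 111571 = 1090259

1090259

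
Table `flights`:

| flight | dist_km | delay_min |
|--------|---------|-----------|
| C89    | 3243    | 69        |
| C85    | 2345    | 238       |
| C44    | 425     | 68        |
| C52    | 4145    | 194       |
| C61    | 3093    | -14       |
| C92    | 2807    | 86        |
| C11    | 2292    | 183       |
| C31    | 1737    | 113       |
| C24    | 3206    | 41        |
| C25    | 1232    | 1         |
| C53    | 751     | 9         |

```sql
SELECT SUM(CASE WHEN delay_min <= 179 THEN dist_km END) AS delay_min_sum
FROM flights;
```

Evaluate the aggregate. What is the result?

16494

flight=C89: ✓ → 3243
flight=C85: ✗
flight=C44: ✓ → 425
flight=C52: ✗
flight=C61: ✓ → 3093
flight=C92: ✓ → 2807
flight=C11: ✗
flight=C31: ✓ → 1737
flight=C24: ✓ → 3206
flight=C25: ✓ → 1232
flight=C53: ✓ → 751
delay_min_sum = 3243 + 425 + 3093 + 2807 + 1737 + 3206 + 1232 + 751 = 16494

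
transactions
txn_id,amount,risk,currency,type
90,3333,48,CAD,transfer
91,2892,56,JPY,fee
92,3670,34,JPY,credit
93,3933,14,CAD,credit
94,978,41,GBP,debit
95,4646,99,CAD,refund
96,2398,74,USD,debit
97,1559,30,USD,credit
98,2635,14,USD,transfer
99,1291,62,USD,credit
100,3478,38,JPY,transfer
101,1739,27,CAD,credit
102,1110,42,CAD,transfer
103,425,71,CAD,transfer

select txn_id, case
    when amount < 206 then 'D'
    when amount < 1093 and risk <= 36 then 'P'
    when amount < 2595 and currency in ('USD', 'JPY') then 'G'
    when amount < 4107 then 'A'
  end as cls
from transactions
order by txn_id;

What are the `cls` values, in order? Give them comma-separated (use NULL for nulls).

A, A, A, A, A, NULL, G, G, A, G, A, A, A, A

txn_id=90: amount < 4107 → A
txn_id=91: amount < 4107 → A
txn_id=92: amount < 4107 → A
txn_id=93: amount < 4107 → A
txn_id=94: amount < 4107 → A
txn_id=95: (no match → NULL) → NULL
txn_id=96: amount < 2595 and currency in ('USD', 'JPY') → G
txn_id=97: amount < 2595 and currency in ('USD', 'JPY') → G
txn_id=98: amount < 4107 → A
txn_id=99: amount < 2595 and currency in ('USD', 'JPY') → G
txn_id=100: amount < 4107 → A
txn_id=101: amount < 4107 → A
txn_id=102: amount < 4107 → A
txn_id=103: amount < 4107 → A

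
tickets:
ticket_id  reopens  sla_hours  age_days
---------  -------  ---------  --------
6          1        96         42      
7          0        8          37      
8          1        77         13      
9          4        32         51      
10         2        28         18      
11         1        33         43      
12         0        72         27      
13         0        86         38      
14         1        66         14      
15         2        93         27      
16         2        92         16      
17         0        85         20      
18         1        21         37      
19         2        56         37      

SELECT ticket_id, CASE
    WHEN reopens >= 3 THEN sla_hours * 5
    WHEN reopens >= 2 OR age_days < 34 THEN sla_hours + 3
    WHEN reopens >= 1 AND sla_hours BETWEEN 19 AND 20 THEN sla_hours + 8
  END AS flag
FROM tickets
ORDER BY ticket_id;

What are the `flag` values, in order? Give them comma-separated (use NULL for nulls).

ticket_id=6: (no match → NULL) → NULL
ticket_id=7: (no match → NULL) → NULL
ticket_id=8: reopens >= 2 OR age_days < 34 → 80
ticket_id=9: reopens >= 3 → 160
ticket_id=10: reopens >= 2 OR age_days < 34 → 31
ticket_id=11: (no match → NULL) → NULL
ticket_id=12: reopens >= 2 OR age_days < 34 → 75
ticket_id=13: (no match → NULL) → NULL
ticket_id=14: reopens >= 2 OR age_days < 34 → 69
ticket_id=15: reopens >= 2 OR age_days < 34 → 96
ticket_id=16: reopens >= 2 OR age_days < 34 → 95
ticket_id=17: reopens >= 2 OR age_days < 34 → 88
ticket_id=18: (no match → NULL) → NULL
ticket_id=19: reopens >= 2 OR age_days < 34 → 59

NULL, NULL, 80, 160, 31, NULL, 75, NULL, 69, 96, 95, 88, NULL, 59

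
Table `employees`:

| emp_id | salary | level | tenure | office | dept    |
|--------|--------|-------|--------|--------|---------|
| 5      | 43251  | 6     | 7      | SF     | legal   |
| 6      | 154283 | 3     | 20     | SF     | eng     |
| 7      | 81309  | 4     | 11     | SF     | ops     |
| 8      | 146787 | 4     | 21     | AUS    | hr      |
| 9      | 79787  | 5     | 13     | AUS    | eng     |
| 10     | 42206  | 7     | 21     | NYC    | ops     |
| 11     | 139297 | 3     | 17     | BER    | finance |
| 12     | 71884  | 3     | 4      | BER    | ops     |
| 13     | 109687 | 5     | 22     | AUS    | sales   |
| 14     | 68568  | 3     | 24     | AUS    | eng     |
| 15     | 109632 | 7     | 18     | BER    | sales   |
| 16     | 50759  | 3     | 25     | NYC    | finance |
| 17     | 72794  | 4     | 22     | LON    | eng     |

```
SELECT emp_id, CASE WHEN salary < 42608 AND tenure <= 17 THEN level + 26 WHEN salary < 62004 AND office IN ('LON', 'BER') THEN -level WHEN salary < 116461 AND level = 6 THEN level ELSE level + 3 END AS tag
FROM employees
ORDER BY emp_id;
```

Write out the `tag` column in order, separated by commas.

emp_id=5: salary < 116461 AND level = 6 → 6
emp_id=6: ELSE → 6
emp_id=7: ELSE → 7
emp_id=8: ELSE → 7
emp_id=9: ELSE → 8
emp_id=10: ELSE → 10
emp_id=11: ELSE → 6
emp_id=12: ELSE → 6
emp_id=13: ELSE → 8
emp_id=14: ELSE → 6
emp_id=15: ELSE → 10
emp_id=16: ELSE → 6
emp_id=17: ELSE → 7

6, 6, 7, 7, 8, 10, 6, 6, 8, 6, 10, 6, 7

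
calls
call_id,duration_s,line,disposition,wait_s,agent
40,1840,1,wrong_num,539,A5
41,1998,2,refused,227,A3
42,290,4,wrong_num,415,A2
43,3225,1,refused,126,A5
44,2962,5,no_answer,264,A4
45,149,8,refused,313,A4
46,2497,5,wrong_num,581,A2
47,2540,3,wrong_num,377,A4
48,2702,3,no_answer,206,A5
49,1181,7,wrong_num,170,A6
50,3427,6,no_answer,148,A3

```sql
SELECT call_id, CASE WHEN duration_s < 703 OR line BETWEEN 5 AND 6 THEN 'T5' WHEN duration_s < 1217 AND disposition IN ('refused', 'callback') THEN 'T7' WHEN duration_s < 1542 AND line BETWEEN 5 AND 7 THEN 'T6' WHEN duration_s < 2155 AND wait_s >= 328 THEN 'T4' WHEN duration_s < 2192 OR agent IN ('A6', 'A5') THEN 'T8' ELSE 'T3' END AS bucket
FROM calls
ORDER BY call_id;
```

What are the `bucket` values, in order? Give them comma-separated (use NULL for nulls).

call_id=40: duration_s < 2155 AND wait_s >= 328 → T4
call_id=41: duration_s < 2192 OR agent IN ('A6', 'A5') → T8
call_id=42: duration_s < 703 OR line BETWEEN 5 AND 6 → T5
call_id=43: duration_s < 2192 OR agent IN ('A6', 'A5') → T8
call_id=44: duration_s < 703 OR line BETWEEN 5 AND 6 → T5
call_id=45: duration_s < 703 OR line BETWEEN 5 AND 6 → T5
call_id=46: duration_s < 703 OR line BETWEEN 5 AND 6 → T5
call_id=47: ELSE → T3
call_id=48: duration_s < 2192 OR agent IN ('A6', 'A5') → T8
call_id=49: duration_s < 1542 AND line BETWEEN 5 AND 7 → T6
call_id=50: duration_s < 703 OR line BETWEEN 5 AND 6 → T5

T4, T8, T5, T8, T5, T5, T5, T3, T8, T6, T5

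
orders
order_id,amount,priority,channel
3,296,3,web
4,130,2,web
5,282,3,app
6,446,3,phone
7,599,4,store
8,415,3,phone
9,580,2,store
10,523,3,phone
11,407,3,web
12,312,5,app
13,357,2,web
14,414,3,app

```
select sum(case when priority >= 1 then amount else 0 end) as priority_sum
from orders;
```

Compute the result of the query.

4761

order_id=3: ✓ → 296
order_id=4: ✓ → 130
order_id=5: ✓ → 282
order_id=6: ✓ → 446
order_id=7: ✓ → 599
order_id=8: ✓ → 415
order_id=9: ✓ → 580
order_id=10: ✓ → 523
order_id=11: ✓ → 407
order_id=12: ✓ → 312
order_id=13: ✓ → 357
order_id=14: ✓ → 414
priority_sum = 296 + 130 + 282 + 446 + 599 + 415 + 580 + 523 + 407 + 312 + 357 + 414 = 4761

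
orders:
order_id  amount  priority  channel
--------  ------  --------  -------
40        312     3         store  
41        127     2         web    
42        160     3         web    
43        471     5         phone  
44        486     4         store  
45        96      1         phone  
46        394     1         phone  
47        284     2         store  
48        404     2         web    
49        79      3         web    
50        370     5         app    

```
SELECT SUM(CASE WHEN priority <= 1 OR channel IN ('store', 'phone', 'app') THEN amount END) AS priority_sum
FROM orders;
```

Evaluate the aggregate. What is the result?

2413

order_id=40: ✓ → 312
order_id=41: ✗
order_id=42: ✗
order_id=43: ✓ → 471
order_id=44: ✓ → 486
order_id=45: ✓ → 96
order_id=46: ✓ → 394
order_id=47: ✓ → 284
order_id=48: ✗
order_id=49: ✗
order_id=50: ✓ → 370
priority_sum = 312 + 471 + 486 + 96 + 394 + 284 + 370 = 2413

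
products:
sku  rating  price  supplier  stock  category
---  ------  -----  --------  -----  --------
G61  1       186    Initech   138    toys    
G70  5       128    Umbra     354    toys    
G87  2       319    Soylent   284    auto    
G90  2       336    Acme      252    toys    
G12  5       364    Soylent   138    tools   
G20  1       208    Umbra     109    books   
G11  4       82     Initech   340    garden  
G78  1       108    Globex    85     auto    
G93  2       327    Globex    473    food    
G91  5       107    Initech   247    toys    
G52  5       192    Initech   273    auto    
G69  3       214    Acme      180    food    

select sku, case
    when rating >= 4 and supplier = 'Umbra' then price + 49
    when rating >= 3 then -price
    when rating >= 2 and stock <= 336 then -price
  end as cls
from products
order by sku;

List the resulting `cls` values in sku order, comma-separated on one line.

-82, -364, NULL, -192, NULL, -214, 177, NULL, -319, -336, -107, NULL

sku=G11: rating >= 3 → -82
sku=G12: rating >= 3 → -364
sku=G20: (no match → NULL) → NULL
sku=G52: rating >= 3 → -192
sku=G61: (no match → NULL) → NULL
sku=G69: rating >= 3 → -214
sku=G70: rating >= 4 and supplier = 'Umbra' → 177
sku=G78: (no match → NULL) → NULL
sku=G87: rating >= 2 and stock <= 336 → -319
sku=G90: rating >= 2 and stock <= 336 → -336
sku=G91: rating >= 3 → -107
sku=G93: (no match → NULL) → NULL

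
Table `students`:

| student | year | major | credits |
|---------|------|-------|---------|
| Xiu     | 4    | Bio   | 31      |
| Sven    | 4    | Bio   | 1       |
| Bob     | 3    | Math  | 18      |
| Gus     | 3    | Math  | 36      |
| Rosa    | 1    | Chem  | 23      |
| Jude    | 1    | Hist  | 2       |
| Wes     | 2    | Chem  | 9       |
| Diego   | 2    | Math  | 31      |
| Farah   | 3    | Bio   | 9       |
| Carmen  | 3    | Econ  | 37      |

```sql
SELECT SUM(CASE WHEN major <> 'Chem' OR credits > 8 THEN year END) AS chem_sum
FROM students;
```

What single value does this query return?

26

student=Xiu: ✓ → 4
student=Sven: ✓ → 4
student=Bob: ✓ → 3
student=Gus: ✓ → 3
student=Rosa: ✓ → 1
student=Jude: ✓ → 1
student=Wes: ✓ → 2
student=Diego: ✓ → 2
student=Farah: ✓ → 3
student=Carmen: ✓ → 3
chem_sum = 4 + 4 + 3 + 3 + 1 + 1 + 2 + 2 + 3 + 3 = 26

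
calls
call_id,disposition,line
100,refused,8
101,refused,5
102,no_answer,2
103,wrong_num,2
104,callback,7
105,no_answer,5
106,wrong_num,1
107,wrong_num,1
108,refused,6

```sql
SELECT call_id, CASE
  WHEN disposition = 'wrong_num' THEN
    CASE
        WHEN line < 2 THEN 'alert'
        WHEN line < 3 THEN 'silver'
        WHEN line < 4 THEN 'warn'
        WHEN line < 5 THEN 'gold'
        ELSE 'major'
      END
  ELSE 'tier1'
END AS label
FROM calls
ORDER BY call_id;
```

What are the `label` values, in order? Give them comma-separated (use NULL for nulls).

call_id=100: disposition='refused' → outer ELSE → tier1
call_id=101: disposition='refused' → outer ELSE → tier1
call_id=102: disposition='no_answer' → outer ELSE → tier1
call_id=103: disposition='wrong_num' → inner[line < 3] → silver
call_id=104: disposition='callback' → outer ELSE → tier1
call_id=105: disposition='no_answer' → outer ELSE → tier1
call_id=106: disposition='wrong_num' → inner[line < 2] → alert
call_id=107: disposition='wrong_num' → inner[line < 2] → alert
call_id=108: disposition='refused' → outer ELSE → tier1

tier1, tier1, tier1, silver, tier1, tier1, alert, alert, tier1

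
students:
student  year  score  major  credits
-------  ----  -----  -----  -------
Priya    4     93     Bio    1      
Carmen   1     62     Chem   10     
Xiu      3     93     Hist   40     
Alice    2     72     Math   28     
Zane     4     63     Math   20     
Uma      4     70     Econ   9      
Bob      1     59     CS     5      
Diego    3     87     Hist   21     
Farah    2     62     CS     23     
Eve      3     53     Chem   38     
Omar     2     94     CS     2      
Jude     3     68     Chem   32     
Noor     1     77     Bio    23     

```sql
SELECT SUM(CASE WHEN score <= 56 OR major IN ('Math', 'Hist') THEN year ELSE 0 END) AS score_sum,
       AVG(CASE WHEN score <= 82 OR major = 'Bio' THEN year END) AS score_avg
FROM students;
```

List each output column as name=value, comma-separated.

[score_sum: score <= 56 OR major IN ('Math', 'Hist')]
student=Priya: ✗
student=Carmen: ✗
student=Xiu: ✓ → 3
student=Alice: ✓ → 2
student=Zane: ✓ → 4
student=Uma: ✗
student=Bob: ✗
student=Diego: ✓ → 3
student=Farah: ✗
student=Eve: ✓ → 3
student=Omar: ✗
student=Jude: ✗
student=Noor: ✗
score_sum = 3 + 2 + 4 + 3 + 3 = 15
—
[score_avg: score <= 82 OR major = 'Bio']
student=Priya: ✓ → 4
student=Carmen: ✓ → 1
student=Xiu: ✗
student=Alice: ✓ → 2
student=Zane: ✓ → 4
student=Uma: ✓ → 4
student=Bob: ✓ → 1
student=Diego: ✗
student=Farah: ✓ → 2
student=Eve: ✓ → 3
student=Omar: ✗
student=Jude: ✓ → 3
student=Noor: ✓ → 1
score_avg = (4 + 1 + 2 + 4 + 4 + 1 + 2 + 3 + 3 + 1) / 10 = 2.5

score_sum=15, score_avg=2.5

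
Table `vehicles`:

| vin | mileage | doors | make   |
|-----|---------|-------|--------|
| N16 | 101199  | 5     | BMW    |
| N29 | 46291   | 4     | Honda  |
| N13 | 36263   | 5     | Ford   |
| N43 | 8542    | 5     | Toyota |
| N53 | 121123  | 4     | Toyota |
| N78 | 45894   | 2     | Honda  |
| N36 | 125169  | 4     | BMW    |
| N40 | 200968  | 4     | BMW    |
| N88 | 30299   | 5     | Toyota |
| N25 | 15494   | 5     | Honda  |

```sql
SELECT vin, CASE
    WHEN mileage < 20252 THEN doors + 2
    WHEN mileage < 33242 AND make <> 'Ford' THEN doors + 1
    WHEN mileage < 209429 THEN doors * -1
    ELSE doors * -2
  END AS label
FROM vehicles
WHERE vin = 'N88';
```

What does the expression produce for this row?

vin = N88: mileage=30299, doors=5, make=Toyota.
mileage < 20252 → false
mileage < 33242 AND make <> 'Ford' → true → 6

6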